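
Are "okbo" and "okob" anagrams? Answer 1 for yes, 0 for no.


Strings: "okbo", "okob"
Sorted first:  bkoo
Sorted second: bkoo
Sorted forms match => anagrams

1


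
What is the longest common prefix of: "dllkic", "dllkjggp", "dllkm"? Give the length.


Words: dllkic, dllkjggp, dllkm
  Position 0: all 'd' => match
  Position 1: all 'l' => match
  Position 2: all 'l' => match
  Position 3: all 'k' => match
  Position 4: ('i', 'j', 'm') => mismatch, stop
LCP = "dllk" (length 4)

4


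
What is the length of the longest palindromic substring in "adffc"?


Input: "adffc"
Checking substrings for palindromes:
  [2:4] "ff" (len 2) => palindrome
Longest palindromic substring: "ff" with length 2

2


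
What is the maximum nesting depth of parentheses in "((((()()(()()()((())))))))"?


Input: "((((()()(()()()((())))))))"
Tracking depth:
  Position 0 '(': depth becomes 1
  Position 1 '(': depth becomes 2
  Position 2 '(': depth becomes 3
  Position 3 '(': depth becomes 4
  Position 4 '(': depth becomes 5
  Position 5 ')': depth becomes 4
  Position 6 '(': depth becomes 5
  Position 7 ')': depth becomes 4
  Position 8 '(': depth becomes 5
  Position 9 '(': depth becomes 6
  Position 10 ')': depth becomes 5
  Position 11 '(': depth becomes 6
  Position 12 ')': depth becomes 5
  Position 13 '(': depth becomes 6
  Position 14 ')': depth becomes 5
  Position 15 '(': depth becomes 6
  Position 16 '(': depth becomes 7
  Position 17 '(': depth becomes 8
  Position 18 ')': depth becomes 7
  Position 19 ')': depth becomes 6
  Position 20 ')': depth becomes 5
  Position 21 ')': depth becomes 4
  Position 22 ')': depth becomes 3
  Position 23 ')': depth becomes 2
  Position 24 ')': depth becomes 1
  Position 25 ')': depth becomes 0
Maximum depth reached: 8

8


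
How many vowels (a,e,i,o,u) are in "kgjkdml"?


Input: kgjkdml
Checking each character:
  'k' at position 0: consonant
  'g' at position 1: consonant
  'j' at position 2: consonant
  'k' at position 3: consonant
  'd' at position 4: consonant
  'm' at position 5: consonant
  'l' at position 6: consonant
Total vowels: 0

0


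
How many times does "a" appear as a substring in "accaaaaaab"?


Searching for "a" in "accaaaaaab"
Scanning each position:
  Position 0: "a" => MATCH
  Position 1: "c" => no
  Position 2: "c" => no
  Position 3: "a" => MATCH
  Position 4: "a" => MATCH
  Position 5: "a" => MATCH
  Position 6: "a" => MATCH
  Position 7: "a" => MATCH
  Position 8: "a" => MATCH
  Position 9: "b" => no
Total occurrences: 7

7


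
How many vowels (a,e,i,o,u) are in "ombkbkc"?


Input: ombkbkc
Checking each character:
  'o' at position 0: vowel (running total: 1)
  'm' at position 1: consonant
  'b' at position 2: consonant
  'k' at position 3: consonant
  'b' at position 4: consonant
  'k' at position 5: consonant
  'c' at position 6: consonant
Total vowels: 1

1


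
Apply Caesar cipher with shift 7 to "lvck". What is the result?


Caesar cipher: shift "lvck" by 7
  'l' (pos 11) + 7 = pos 18 = 's'
  'v' (pos 21) + 7 = pos 2 = 'c'
  'c' (pos 2) + 7 = pos 9 = 'j'
  'k' (pos 10) + 7 = pos 17 = 'r'
Result: scjr

scjr


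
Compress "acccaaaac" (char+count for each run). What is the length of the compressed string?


Input: acccaaaac
Runs:
  'a' x 1 => "a1"
  'c' x 3 => "c3"
  'a' x 4 => "a4"
  'c' x 1 => "c1"
Compressed: "a1c3a4c1"
Compressed length: 8

8


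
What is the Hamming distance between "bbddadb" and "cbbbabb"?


Comparing "bbddadb" and "cbbbabb" position by position:
  Position 0: 'b' vs 'c' => differ
  Position 1: 'b' vs 'b' => same
  Position 2: 'd' vs 'b' => differ
  Position 3: 'd' vs 'b' => differ
  Position 4: 'a' vs 'a' => same
  Position 5: 'd' vs 'b' => differ
  Position 6: 'b' vs 'b' => same
Total differences (Hamming distance): 4

4


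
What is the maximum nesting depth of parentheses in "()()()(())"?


Input: "()()()(())"
Tracking depth:
  Position 0 '(': depth becomes 1
  Position 1 ')': depth becomes 0
  Position 2 '(': depth becomes 1
  Position 3 ')': depth becomes 0
  Position 4 '(': depth becomes 1
  Position 5 ')': depth becomes 0
  Position 6 '(': depth becomes 1
  Position 7 '(': depth becomes 2
  Position 8 ')': depth becomes 1
  Position 9 ')': depth becomes 0
Maximum depth reached: 2

2


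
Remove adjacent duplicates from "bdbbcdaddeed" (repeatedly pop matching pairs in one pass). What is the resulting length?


Input: bdbbcdaddeed
Stack-based adjacent duplicate removal:
  Read 'b': push. Stack: b
  Read 'd': push. Stack: bd
  Read 'b': push. Stack: bdb
  Read 'b': matches stack top 'b' => pop. Stack: bd
  Read 'c': push. Stack: bdc
  Read 'd': push. Stack: bdcd
  Read 'a': push. Stack: bdcda
  Read 'd': push. Stack: bdcdad
  Read 'd': matches stack top 'd' => pop. Stack: bdcda
  Read 'e': push. Stack: bdcdae
  Read 'e': matches stack top 'e' => pop. Stack: bdcda
  Read 'd': push. Stack: bdcdad
Final stack: "bdcdad" (length 6)

6


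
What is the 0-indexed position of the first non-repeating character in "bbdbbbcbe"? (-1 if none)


Input: bbdbbbcbe
Character frequencies:
  'b': 6
  'c': 1
  'd': 1
  'e': 1
Scanning left to right for freq == 1:
  Position 0 ('b'): freq=6, skip
  Position 1 ('b'): freq=6, skip
  Position 2 ('d'): unique! => answer = 2

2


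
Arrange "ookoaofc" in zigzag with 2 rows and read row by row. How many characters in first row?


Zigzag "ookoaofc" into 2 rows:
Placing characters:
  'o' => row 0
  'o' => row 1
  'k' => row 0
  'o' => row 1
  'a' => row 0
  'o' => row 1
  'f' => row 0
  'c' => row 1
Rows:
  Row 0: "okaf"
  Row 1: "oooc"
First row length: 4

4


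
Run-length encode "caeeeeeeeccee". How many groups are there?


Input: caeeeeeeeccee
Scanning for consecutive runs:
  Group 1: 'c' x 1 (positions 0-0)
  Group 2: 'a' x 1 (positions 1-1)
  Group 3: 'e' x 7 (positions 2-8)
  Group 4: 'c' x 2 (positions 9-10)
  Group 5: 'e' x 2 (positions 11-12)
Total groups: 5

5


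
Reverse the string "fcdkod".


Input: fcdkod
Reading characters right to left:
  Position 5: 'd'
  Position 4: 'o'
  Position 3: 'k'
  Position 2: 'd'
  Position 1: 'c'
  Position 0: 'f'
Reversed: dokdcf

dokdcf


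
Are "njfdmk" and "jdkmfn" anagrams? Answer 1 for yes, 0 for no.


Strings: "njfdmk", "jdkmfn"
Sorted first:  dfjkmn
Sorted second: dfjkmn
Sorted forms match => anagrams

1


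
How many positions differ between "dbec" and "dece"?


Comparing "dbec" and "dece" position by position:
  Position 0: 'd' vs 'd' => same
  Position 1: 'b' vs 'e' => DIFFER
  Position 2: 'e' vs 'c' => DIFFER
  Position 3: 'c' vs 'e' => DIFFER
Positions that differ: 3

3


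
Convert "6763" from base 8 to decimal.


Input: "6763" in base 8
Positional expansion:
  Digit '6' (value 6) x 8^3 = 3072
  Digit '7' (value 7) x 8^2 = 448
  Digit '6' (value 6) x 8^1 = 48
  Digit '3' (value 3) x 8^0 = 3
Sum = 3571

3571


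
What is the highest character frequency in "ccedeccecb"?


Input: ccedeccecb
Character counts:
  'b': 1
  'c': 5
  'd': 1
  'e': 3
Maximum frequency: 5

5


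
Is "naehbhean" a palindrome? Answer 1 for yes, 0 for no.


Input: naehbhean
Reversed: naehbhean
  Compare pos 0 ('n') with pos 8 ('n'): match
  Compare pos 1 ('a') with pos 7 ('a'): match
  Compare pos 2 ('e') with pos 6 ('e'): match
  Compare pos 3 ('h') with pos 5 ('h'): match
Result: palindrome

1


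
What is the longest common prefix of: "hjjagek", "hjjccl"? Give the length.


Words: hjjagek, hjjccl
  Position 0: all 'h' => match
  Position 1: all 'j' => match
  Position 2: all 'j' => match
  Position 3: ('a', 'c') => mismatch, stop
LCP = "hjj" (length 3)

3


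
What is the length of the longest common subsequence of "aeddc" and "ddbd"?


LCS of "aeddc" and "ddbd"
DP table:
           d    d    b    d
      0    0    0    0    0
  a   0    0    0    0    0
  e   0    0    0    0    0
  d   0    1    1    1    1
  d   0    1    2    2    2
  c   0    1    2    2    2
LCS length = dp[5][4] = 2

2


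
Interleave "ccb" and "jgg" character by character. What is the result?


Interleaving "ccb" and "jgg":
  Position 0: 'c' from first, 'j' from second => "cj"
  Position 1: 'c' from first, 'g' from second => "cg"
  Position 2: 'b' from first, 'g' from second => "bg"
Result: cjcgbg

cjcgbg


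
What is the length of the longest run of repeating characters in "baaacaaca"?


Input: "baaacaaca"
Scanning for longest run:
  Position 1 ('a'): new char, reset run to 1
  Position 2 ('a'): continues run of 'a', length=2
  Position 3 ('a'): continues run of 'a', length=3
  Position 4 ('c'): new char, reset run to 1
  Position 5 ('a'): new char, reset run to 1
  Position 6 ('a'): continues run of 'a', length=2
  Position 7 ('c'): new char, reset run to 1
  Position 8 ('a'): new char, reset run to 1
Longest run: 'a' with length 3

3


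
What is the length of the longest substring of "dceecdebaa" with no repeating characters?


Input: "dceecdebaa"
Sliding window (track last position of each char):
  Position 0 ('d'): window [0,0] length 1 -- new best
  Position 1 ('c'): window [0,1] length 2 -- new best
  Position 2 ('e'): window [0,2] length 3 -- new best
  Position 3 ('e'): repeat (last at 2), move window start to 3
  Position 3 ('e'): window [3,3] length 1
  Position 4 ('c'): window [3,4] length 2
  Position 5 ('d'): window [3,5] length 3
  Position 6 ('e'): repeat (last at 3), move window start to 4
  Position 6 ('e'): window [4,6] length 3
  Position 7 ('b'): window [4,7] length 4 -- new best
  Position 8 ('a'): window [4,8] length 5 -- new best
  Position 9 ('a'): repeat (last at 8), move window start to 9
  Position 9 ('a'): window [9,9] length 1
Longest substring with no repeats: "cdeba" with length 5

5


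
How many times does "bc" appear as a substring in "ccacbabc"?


Searching for "bc" in "ccacbabc"
Scanning each position:
  Position 0: "cc" => no
  Position 1: "ca" => no
  Position 2: "ac" => no
  Position 3: "cb" => no
  Position 4: "ba" => no
  Position 5: "ab" => no
  Position 6: "bc" => MATCH
Total occurrences: 1

1


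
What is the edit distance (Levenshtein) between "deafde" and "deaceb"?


Computing edit distance: "deafde" -> "deaceb"
DP table:
           d    e    a    c    e    b
      0    1    2    3    4    5    6
  d   1    0    1    2    3    4    5
  e   2    1    0    1    2    3    4
  a   3    2    1    0    1    2    3
  f   4    3    2    1    1    2    3
  d   5    4    3    2    2    2    3
  e   6    5    4    3    3    2    3
Edit distance = dp[6][6] = 3

3


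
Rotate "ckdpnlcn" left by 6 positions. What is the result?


Input: "ckdpnlcn", rotate left by 6
First 6 characters: "ckdpnl"
Remaining characters: "cn"
Concatenate remaining + first: "cn" + "ckdpnl" = "cnckdpnl"

cnckdpnl


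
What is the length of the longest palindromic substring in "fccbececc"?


Input: "fccbececc"
Checking substrings for palindromes:
  [4:7] "ece" (len 3) => palindrome
  [5:8] "cec" (len 3) => palindrome
  [1:3] "cc" (len 2) => palindrome
  [7:9] "cc" (len 2) => palindrome
Longest palindromic substring: "ece" with length 3

3


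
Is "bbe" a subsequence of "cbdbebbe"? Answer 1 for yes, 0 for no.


Check if "bbe" is a subsequence of "cbdbebbe"
Greedy scan:
  Position 0 ('c'): no match needed
  Position 1 ('b'): matches sub[0] = 'b'
  Position 2 ('d'): no match needed
  Position 3 ('b'): matches sub[1] = 'b'
  Position 4 ('e'): matches sub[2] = 'e'
  Position 5 ('b'): no match needed
  Position 6 ('b'): no match needed
  Position 7 ('e'): no match needed
All 3 characters matched => is a subsequence

1


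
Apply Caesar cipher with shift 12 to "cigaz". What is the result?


Caesar cipher: shift "cigaz" by 12
  'c' (pos 2) + 12 = pos 14 = 'o'
  'i' (pos 8) + 12 = pos 20 = 'u'
  'g' (pos 6) + 12 = pos 18 = 's'
  'a' (pos 0) + 12 = pos 12 = 'm'
  'z' (pos 25) + 12 = pos 11 = 'l'
Result: ousml

ousml


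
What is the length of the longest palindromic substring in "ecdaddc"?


Input: "ecdaddc"
Checking substrings for palindromes:
  [2:5] "dad" (len 3) => palindrome
  [4:6] "dd" (len 2) => palindrome
Longest palindromic substring: "dad" with length 3

3


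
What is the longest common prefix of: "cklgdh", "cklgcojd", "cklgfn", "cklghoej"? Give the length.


Words: cklgdh, cklgcojd, cklgfn, cklghoej
  Position 0: all 'c' => match
  Position 1: all 'k' => match
  Position 2: all 'l' => match
  Position 3: all 'g' => match
  Position 4: ('d', 'c', 'f', 'h') => mismatch, stop
LCP = "cklg" (length 4)

4


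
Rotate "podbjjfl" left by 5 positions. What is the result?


Input: "podbjjfl", rotate left by 5
First 5 characters: "podbj"
Remaining characters: "jfl"
Concatenate remaining + first: "jfl" + "podbj" = "jflpodbj"

jflpodbj


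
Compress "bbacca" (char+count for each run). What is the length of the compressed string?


Input: bbacca
Runs:
  'b' x 2 => "b2"
  'a' x 1 => "a1"
  'c' x 2 => "c2"
  'a' x 1 => "a1"
Compressed: "b2a1c2a1"
Compressed length: 8

8


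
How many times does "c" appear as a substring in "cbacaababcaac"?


Searching for "c" in "cbacaababcaac"
Scanning each position:
  Position 0: "c" => MATCH
  Position 1: "b" => no
  Position 2: "a" => no
  Position 3: "c" => MATCH
  Position 4: "a" => no
  Position 5: "a" => no
  Position 6: "b" => no
  Position 7: "a" => no
  Position 8: "b" => no
  Position 9: "c" => MATCH
  Position 10: "a" => no
  Position 11: "a" => no
  Position 12: "c" => MATCH
Total occurrences: 4

4


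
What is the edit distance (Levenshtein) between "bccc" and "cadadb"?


Computing edit distance: "bccc" -> "cadadb"
DP table:
           c    a    d    a    d    b
      0    1    2    3    4    5    6
  b   1    1    2    3    4    5    5
  c   2    1    2    3    4    5    6
  c   3    2    2    3    4    5    6
  c   4    3    3    3    4    5    6
Edit distance = dp[4][6] = 6

6


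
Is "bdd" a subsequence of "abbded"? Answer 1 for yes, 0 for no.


Check if "bdd" is a subsequence of "abbded"
Greedy scan:
  Position 0 ('a'): no match needed
  Position 1 ('b'): matches sub[0] = 'b'
  Position 2 ('b'): no match needed
  Position 3 ('d'): matches sub[1] = 'd'
  Position 4 ('e'): no match needed
  Position 5 ('d'): matches sub[2] = 'd'
All 3 characters matched => is a subsequence

1


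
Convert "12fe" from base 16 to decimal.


Input: "12fe" in base 16
Positional expansion:
  Digit '1' (value 1) x 16^3 = 4096
  Digit '2' (value 2) x 16^2 = 512
  Digit 'f' (value 15) x 16^1 = 240
  Digit 'e' (value 14) x 16^0 = 14
Sum = 4862

4862


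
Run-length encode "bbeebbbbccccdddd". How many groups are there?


Input: bbeebbbbccccdddd
Scanning for consecutive runs:
  Group 1: 'b' x 2 (positions 0-1)
  Group 2: 'e' x 2 (positions 2-3)
  Group 3: 'b' x 4 (positions 4-7)
  Group 4: 'c' x 4 (positions 8-11)
  Group 5: 'd' x 4 (positions 12-15)
Total groups: 5

5


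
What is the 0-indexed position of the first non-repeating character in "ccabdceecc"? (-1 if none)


Input: ccabdceecc
Character frequencies:
  'a': 1
  'b': 1
  'c': 5
  'd': 1
  'e': 2
Scanning left to right for freq == 1:
  Position 0 ('c'): freq=5, skip
  Position 1 ('c'): freq=5, skip
  Position 2 ('a'): unique! => answer = 2

2


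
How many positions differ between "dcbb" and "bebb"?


Comparing "dcbb" and "bebb" position by position:
  Position 0: 'd' vs 'b' => DIFFER
  Position 1: 'c' vs 'e' => DIFFER
  Position 2: 'b' vs 'b' => same
  Position 3: 'b' vs 'b' => same
Positions that differ: 2

2


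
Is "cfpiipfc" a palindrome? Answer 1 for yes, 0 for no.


Input: cfpiipfc
Reversed: cfpiipfc
  Compare pos 0 ('c') with pos 7 ('c'): match
  Compare pos 1 ('f') with pos 6 ('f'): match
  Compare pos 2 ('p') with pos 5 ('p'): match
  Compare pos 3 ('i') with pos 4 ('i'): match
Result: palindrome

1


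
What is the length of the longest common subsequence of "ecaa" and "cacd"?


LCS of "ecaa" and "cacd"
DP table:
           c    a    c    d
      0    0    0    0    0
  e   0    0    0    0    0
  c   0    1    1    1    1
  a   0    1    2    2    2
  a   0    1    2    2    2
LCS length = dp[4][4] = 2

2


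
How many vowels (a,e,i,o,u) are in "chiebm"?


Input: chiebm
Checking each character:
  'c' at position 0: consonant
  'h' at position 1: consonant
  'i' at position 2: vowel (running total: 1)
  'e' at position 3: vowel (running total: 2)
  'b' at position 4: consonant
  'm' at position 5: consonant
Total vowels: 2

2


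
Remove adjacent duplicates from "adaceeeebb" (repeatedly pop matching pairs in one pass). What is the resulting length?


Input: adaceeeebb
Stack-based adjacent duplicate removal:
  Read 'a': push. Stack: a
  Read 'd': push. Stack: ad
  Read 'a': push. Stack: ada
  Read 'c': push. Stack: adac
  Read 'e': push. Stack: adace
  Read 'e': matches stack top 'e' => pop. Stack: adac
  Read 'e': push. Stack: adace
  Read 'e': matches stack top 'e' => pop. Stack: adac
  Read 'b': push. Stack: adacb
  Read 'b': matches stack top 'b' => pop. Stack: adac
Final stack: "adac" (length 4)

4


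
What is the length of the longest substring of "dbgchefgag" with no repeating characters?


Input: "dbgchefgag"
Sliding window (track last position of each char):
  Position 0 ('d'): window [0,0] length 1 -- new best
  Position 1 ('b'): window [0,1] length 2 -- new best
  Position 2 ('g'): window [0,2] length 3 -- new best
  Position 3 ('c'): window [0,3] length 4 -- new best
  Position 4 ('h'): window [0,4] length 5 -- new best
  Position 5 ('e'): window [0,5] length 6 -- new best
  Position 6 ('f'): window [0,6] length 7 -- new best
  Position 7 ('g'): repeat (last at 2), move window start to 3
  Position 7 ('g'): window [3,7] length 5
  Position 8 ('a'): window [3,8] length 6
  Position 9 ('g'): repeat (last at 7), move window start to 8
  Position 9 ('g'): window [8,9] length 2
Longest substring with no repeats: "dbgchef" with length 7

7


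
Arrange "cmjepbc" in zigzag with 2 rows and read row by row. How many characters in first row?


Zigzag "cmjepbc" into 2 rows:
Placing characters:
  'c' => row 0
  'm' => row 1
  'j' => row 0
  'e' => row 1
  'p' => row 0
  'b' => row 1
  'c' => row 0
Rows:
  Row 0: "cjpc"
  Row 1: "meb"
First row length: 4

4


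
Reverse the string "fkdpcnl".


Input: fkdpcnl
Reading characters right to left:
  Position 6: 'l'
  Position 5: 'n'
  Position 4: 'c'
  Position 3: 'p'
  Position 2: 'd'
  Position 1: 'k'
  Position 0: 'f'
Reversed: lncpdkf

lncpdkf


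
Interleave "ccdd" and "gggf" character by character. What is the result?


Interleaving "ccdd" and "gggf":
  Position 0: 'c' from first, 'g' from second => "cg"
  Position 1: 'c' from first, 'g' from second => "cg"
  Position 2: 'd' from first, 'g' from second => "dg"
  Position 3: 'd' from first, 'f' from second => "df"
Result: cgcgdgdf

cgcgdgdf


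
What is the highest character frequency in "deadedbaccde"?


Input: deadedbaccde
Character counts:
  'a': 2
  'b': 1
  'c': 2
  'd': 4
  'e': 3
Maximum frequency: 4

4


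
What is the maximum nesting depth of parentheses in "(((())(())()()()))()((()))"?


Input: "(((())(())()()()))()((()))"
Tracking depth:
  Position 0 '(': depth becomes 1
  Position 1 '(': depth becomes 2
  Position 2 '(': depth becomes 3
  Position 3 '(': depth becomes 4
  Position 4 ')': depth becomes 3
  Position 5 ')': depth becomes 2
  Position 6 '(': depth becomes 3
  Position 7 '(': depth becomes 4
  Position 8 ')': depth becomes 3
  Position 9 ')': depth becomes 2
  Position 10 '(': depth becomes 3
  Position 11 ')': depth becomes 2
  Position 12 '(': depth becomes 3
  Position 13 ')': depth becomes 2
  Position 14 '(': depth becomes 3
  Position 15 ')': depth becomes 2
  Position 16 ')': depth becomes 1
  Position 17 ')': depth becomes 0
  Position 18 '(': depth becomes 1
  Position 19 ')': depth becomes 0
  Position 20 '(': depth becomes 1
  Position 21 '(': depth becomes 2
  Position 22 '(': depth becomes 3
  Position 23 ')': depth becomes 2
  Position 24 ')': depth becomes 1
  Position 25 ')': depth becomes 0
Maximum depth reached: 4

4


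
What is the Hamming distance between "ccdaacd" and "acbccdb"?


Comparing "ccdaacd" and "acbccdb" position by position:
  Position 0: 'c' vs 'a' => differ
  Position 1: 'c' vs 'c' => same
  Position 2: 'd' vs 'b' => differ
  Position 3: 'a' vs 'c' => differ
  Position 4: 'a' vs 'c' => differ
  Position 5: 'c' vs 'd' => differ
  Position 6: 'd' vs 'b' => differ
Total differences (Hamming distance): 6

6


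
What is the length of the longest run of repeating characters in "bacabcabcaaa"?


Input: "bacabcabcaaa"
Scanning for longest run:
  Position 1 ('a'): new char, reset run to 1
  Position 2 ('c'): new char, reset run to 1
  Position 3 ('a'): new char, reset run to 1
  Position 4 ('b'): new char, reset run to 1
  Position 5 ('c'): new char, reset run to 1
  Position 6 ('a'): new char, reset run to 1
  Position 7 ('b'): new char, reset run to 1
  Position 8 ('c'): new char, reset run to 1
  Position 9 ('a'): new char, reset run to 1
  Position 10 ('a'): continues run of 'a', length=2
  Position 11 ('a'): continues run of 'a', length=3
Longest run: 'a' with length 3

3


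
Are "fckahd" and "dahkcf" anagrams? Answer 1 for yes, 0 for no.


Strings: "fckahd", "dahkcf"
Sorted first:  acdfhk
Sorted second: acdfhk
Sorted forms match => anagrams

1


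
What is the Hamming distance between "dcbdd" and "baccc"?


Comparing "dcbdd" and "baccc" position by position:
  Position 0: 'd' vs 'b' => differ
  Position 1: 'c' vs 'a' => differ
  Position 2: 'b' vs 'c' => differ
  Position 3: 'd' vs 'c' => differ
  Position 4: 'd' vs 'c' => differ
Total differences (Hamming distance): 5

5


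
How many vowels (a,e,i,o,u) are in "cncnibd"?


Input: cncnibd
Checking each character:
  'c' at position 0: consonant
  'n' at position 1: consonant
  'c' at position 2: consonant
  'n' at position 3: consonant
  'i' at position 4: vowel (running total: 1)
  'b' at position 5: consonant
  'd' at position 6: consonant
Total vowels: 1

1


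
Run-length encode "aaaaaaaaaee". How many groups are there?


Input: aaaaaaaaaee
Scanning for consecutive runs:
  Group 1: 'a' x 9 (positions 0-8)
  Group 2: 'e' x 2 (positions 9-10)
Total groups: 2

2


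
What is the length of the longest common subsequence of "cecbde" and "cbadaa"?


LCS of "cecbde" and "cbadaa"
DP table:
           c    b    a    d    a    a
      0    0    0    0    0    0    0
  c   0    1    1    1    1    1    1
  e   0    1    1    1    1    1    1
  c   0    1    1    1    1    1    1
  b   0    1    2    2    2    2    2
  d   0    1    2    2    3    3    3
  e   0    1    2    2    3    3    3
LCS length = dp[6][6] = 3

3


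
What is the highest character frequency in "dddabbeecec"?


Input: dddabbeecec
Character counts:
  'a': 1
  'b': 2
  'c': 2
  'd': 3
  'e': 3
Maximum frequency: 3

3


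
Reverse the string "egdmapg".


Input: egdmapg
Reading characters right to left:
  Position 6: 'g'
  Position 5: 'p'
  Position 4: 'a'
  Position 3: 'm'
  Position 2: 'd'
  Position 1: 'g'
  Position 0: 'e'
Reversed: gpamdge

gpamdge


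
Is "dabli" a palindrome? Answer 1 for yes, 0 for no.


Input: dabli
Reversed: ilbad
  Compare pos 0 ('d') with pos 4 ('i'): MISMATCH
  Compare pos 1 ('a') with pos 3 ('l'): MISMATCH
Result: not a palindrome

0


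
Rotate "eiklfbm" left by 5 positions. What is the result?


Input: "eiklfbm", rotate left by 5
First 5 characters: "eiklf"
Remaining characters: "bm"
Concatenate remaining + first: "bm" + "eiklf" = "bmeiklf"

bmeiklf


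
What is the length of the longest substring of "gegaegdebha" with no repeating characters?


Input: "gegaegdebha"
Sliding window (track last position of each char):
  Position 0 ('g'): window [0,0] length 1 -- new best
  Position 1 ('e'): window [0,1] length 2 -- new best
  Position 2 ('g'): repeat (last at 0), move window start to 1
  Position 2 ('g'): window [1,2] length 2
  Position 3 ('a'): window [1,3] length 3 -- new best
  Position 4 ('e'): repeat (last at 1), move window start to 2
  Position 4 ('e'): window [2,4] length 3
  Position 5 ('g'): repeat (last at 2), move window start to 3
  Position 5 ('g'): window [3,5] length 3
  Position 6 ('d'): window [3,6] length 4 -- new best
  Position 7 ('e'): repeat (last at 4), move window start to 5
  Position 7 ('e'): window [5,7] length 3
  Position 8 ('b'): window [5,8] length 4
  Position 9 ('h'): window [5,9] length 5 -- new best
  Position 10 ('a'): window [5,10] length 6 -- new best
Longest substring with no repeats: "gdebha" with length 6

6


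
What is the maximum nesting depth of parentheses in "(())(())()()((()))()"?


Input: "(())(())()()((()))()"
Tracking depth:
  Position 0 '(': depth becomes 1
  Position 1 '(': depth becomes 2
  Position 2 ')': depth becomes 1
  Position 3 ')': depth becomes 0
  Position 4 '(': depth becomes 1
  Position 5 '(': depth becomes 2
  Position 6 ')': depth becomes 1
  Position 7 ')': depth becomes 0
  Position 8 '(': depth becomes 1
  Position 9 ')': depth becomes 0
  Position 10 '(': depth becomes 1
  Position 11 ')': depth becomes 0
  Position 12 '(': depth becomes 1
  Position 13 '(': depth becomes 2
  Position 14 '(': depth becomes 3
  Position 15 ')': depth becomes 2
  Position 16 ')': depth becomes 1
  Position 17 ')': depth becomes 0
  Position 18 '(': depth becomes 1
  Position 19 ')': depth becomes 0
Maximum depth reached: 3

3


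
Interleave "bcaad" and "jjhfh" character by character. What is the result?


Interleaving "bcaad" and "jjhfh":
  Position 0: 'b' from first, 'j' from second => "bj"
  Position 1: 'c' from first, 'j' from second => "cj"
  Position 2: 'a' from first, 'h' from second => "ah"
  Position 3: 'a' from first, 'f' from second => "af"
  Position 4: 'd' from first, 'h' from second => "dh"
Result: bjcjahafdh

bjcjahafdh


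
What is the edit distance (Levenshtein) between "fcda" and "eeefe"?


Computing edit distance: "fcda" -> "eeefe"
DP table:
           e    e    e    f    e
      0    1    2    3    4    5
  f   1    1    2    3    3    4
  c   2    2    2    3    4    4
  d   3    3    3    3    4    5
  a   4    4    4    4    4    5
Edit distance = dp[4][5] = 5

5


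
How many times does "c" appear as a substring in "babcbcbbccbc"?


Searching for "c" in "babcbcbbccbc"
Scanning each position:
  Position 0: "b" => no
  Position 1: "a" => no
  Position 2: "b" => no
  Position 3: "c" => MATCH
  Position 4: "b" => no
  Position 5: "c" => MATCH
  Position 6: "b" => no
  Position 7: "b" => no
  Position 8: "c" => MATCH
  Position 9: "c" => MATCH
  Position 10: "b" => no
  Position 11: "c" => MATCH
Total occurrences: 5

5


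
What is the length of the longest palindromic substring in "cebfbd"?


Input: "cebfbd"
Checking substrings for palindromes:
  [2:5] "bfb" (len 3) => palindrome
Longest palindromic substring: "bfb" with length 3

3


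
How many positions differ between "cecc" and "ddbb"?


Comparing "cecc" and "ddbb" position by position:
  Position 0: 'c' vs 'd' => DIFFER
  Position 1: 'e' vs 'd' => DIFFER
  Position 2: 'c' vs 'b' => DIFFER
  Position 3: 'c' vs 'b' => DIFFER
Positions that differ: 4

4


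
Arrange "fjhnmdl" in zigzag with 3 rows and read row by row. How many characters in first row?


Zigzag "fjhnmdl" into 3 rows:
Placing characters:
  'f' => row 0
  'j' => row 1
  'h' => row 2
  'n' => row 1
  'm' => row 0
  'd' => row 1
  'l' => row 2
Rows:
  Row 0: "fm"
  Row 1: "jnd"
  Row 2: "hl"
First row length: 2

2


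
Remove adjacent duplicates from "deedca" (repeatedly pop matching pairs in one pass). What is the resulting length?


Input: deedca
Stack-based adjacent duplicate removal:
  Read 'd': push. Stack: d
  Read 'e': push. Stack: de
  Read 'e': matches stack top 'e' => pop. Stack: d
  Read 'd': matches stack top 'd' => pop. Stack: (empty)
  Read 'c': push. Stack: c
  Read 'a': push. Stack: ca
Final stack: "ca" (length 2)

2


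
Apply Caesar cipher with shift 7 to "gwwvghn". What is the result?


Caesar cipher: shift "gwwvghn" by 7
  'g' (pos 6) + 7 = pos 13 = 'n'
  'w' (pos 22) + 7 = pos 3 = 'd'
  'w' (pos 22) + 7 = pos 3 = 'd'
  'v' (pos 21) + 7 = pos 2 = 'c'
  'g' (pos 6) + 7 = pos 13 = 'n'
  'h' (pos 7) + 7 = pos 14 = 'o'
  'n' (pos 13) + 7 = pos 20 = 'u'
Result: nddcnou

nddcnou


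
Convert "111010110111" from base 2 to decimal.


Input: "111010110111" in base 2
Positional expansion:
  Digit '1' (value 1) x 2^11 = 2048
  Digit '1' (value 1) x 2^10 = 1024
  Digit '1' (value 1) x 2^9 = 512
  Digit '0' (value 0) x 2^8 = 0
  Digit '1' (value 1) x 2^7 = 128
  Digit '0' (value 0) x 2^6 = 0
  Digit '1' (value 1) x 2^5 = 32
  Digit '1' (value 1) x 2^4 = 16
  Digit '0' (value 0) x 2^3 = 0
  Digit '1' (value 1) x 2^2 = 4
  Digit '1' (value 1) x 2^1 = 2
  Digit '1' (value 1) x 2^0 = 1
Sum = 3767

3767


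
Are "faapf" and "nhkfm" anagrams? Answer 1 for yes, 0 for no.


Strings: "faapf", "nhkfm"
Sorted first:  aaffp
Sorted second: fhkmn
Differ at position 0: 'a' vs 'f' => not anagrams

0


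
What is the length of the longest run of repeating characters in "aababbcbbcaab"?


Input: "aababbcbbcaab"
Scanning for longest run:
  Position 1 ('a'): continues run of 'a', length=2
  Position 2 ('b'): new char, reset run to 1
  Position 3 ('a'): new char, reset run to 1
  Position 4 ('b'): new char, reset run to 1
  Position 5 ('b'): continues run of 'b', length=2
  Position 6 ('c'): new char, reset run to 1
  Position 7 ('b'): new char, reset run to 1
  Position 8 ('b'): continues run of 'b', length=2
  Position 9 ('c'): new char, reset run to 1
  Position 10 ('a'): new char, reset run to 1
  Position 11 ('a'): continues run of 'a', length=2
  Position 12 ('b'): new char, reset run to 1
Longest run: 'a' with length 2

2


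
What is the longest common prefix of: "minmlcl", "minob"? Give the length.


Words: minmlcl, minob
  Position 0: all 'm' => match
  Position 1: all 'i' => match
  Position 2: all 'n' => match
  Position 3: ('m', 'o') => mismatch, stop
LCP = "min" (length 3)

3


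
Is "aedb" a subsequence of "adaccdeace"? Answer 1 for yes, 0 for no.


Check if "aedb" is a subsequence of "adaccdeace"
Greedy scan:
  Position 0 ('a'): matches sub[0] = 'a'
  Position 1 ('d'): no match needed
  Position 2 ('a'): no match needed
  Position 3 ('c'): no match needed
  Position 4 ('c'): no match needed
  Position 5 ('d'): no match needed
  Position 6 ('e'): matches sub[1] = 'e'
  Position 7 ('a'): no match needed
  Position 8 ('c'): no match needed
  Position 9 ('e'): no match needed
Only matched 2/4 characters => not a subsequence

0


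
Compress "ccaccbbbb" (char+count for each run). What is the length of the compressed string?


Input: ccaccbbbb
Runs:
  'c' x 2 => "c2"
  'a' x 1 => "a1"
  'c' x 2 => "c2"
  'b' x 4 => "b4"
Compressed: "c2a1c2b4"
Compressed length: 8

8


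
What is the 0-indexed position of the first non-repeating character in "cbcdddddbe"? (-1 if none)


Input: cbcdddddbe
Character frequencies:
  'b': 2
  'c': 2
  'd': 5
  'e': 1
Scanning left to right for freq == 1:
  Position 0 ('c'): freq=2, skip
  Position 1 ('b'): freq=2, skip
  Position 2 ('c'): freq=2, skip
  Position 3 ('d'): freq=5, skip
  Position 4 ('d'): freq=5, skip
  Position 5 ('d'): freq=5, skip
  Position 6 ('d'): freq=5, skip
  Position 7 ('d'): freq=5, skip
  Position 8 ('b'): freq=2, skip
  Position 9 ('e'): unique! => answer = 9

9


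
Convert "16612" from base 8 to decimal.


Input: "16612" in base 8
Positional expansion:
  Digit '1' (value 1) x 8^4 = 4096
  Digit '6' (value 6) x 8^3 = 3072
  Digit '6' (value 6) x 8^2 = 384
  Digit '1' (value 1) x 8^1 = 8
  Digit '2' (value 2) x 8^0 = 2
Sum = 7562

7562


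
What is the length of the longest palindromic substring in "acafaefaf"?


Input: "acafaefaf"
Checking substrings for palindromes:
  [0:3] "aca" (len 3) => palindrome
  [2:5] "afa" (len 3) => palindrome
  [6:9] "faf" (len 3) => palindrome
Longest palindromic substring: "aca" with length 3

3


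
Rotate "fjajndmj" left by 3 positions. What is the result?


Input: "fjajndmj", rotate left by 3
First 3 characters: "fja"
Remaining characters: "jndmj"
Concatenate remaining + first: "jndmj" + "fja" = "jndmjfja"

jndmjfja


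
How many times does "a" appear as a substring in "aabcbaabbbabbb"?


Searching for "a" in "aabcbaabbbabbb"
Scanning each position:
  Position 0: "a" => MATCH
  Position 1: "a" => MATCH
  Position 2: "b" => no
  Position 3: "c" => no
  Position 4: "b" => no
  Position 5: "a" => MATCH
  Position 6: "a" => MATCH
  Position 7: "b" => no
  Position 8: "b" => no
  Position 9: "b" => no
  Position 10: "a" => MATCH
  Position 11: "b" => no
  Position 12: "b" => no
  Position 13: "b" => no
Total occurrences: 5

5


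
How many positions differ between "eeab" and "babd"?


Comparing "eeab" and "babd" position by position:
  Position 0: 'e' vs 'b' => DIFFER
  Position 1: 'e' vs 'a' => DIFFER
  Position 2: 'a' vs 'b' => DIFFER
  Position 3: 'b' vs 'd' => DIFFER
Positions that differ: 4

4


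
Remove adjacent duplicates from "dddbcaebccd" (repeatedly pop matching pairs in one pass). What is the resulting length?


Input: dddbcaebccd
Stack-based adjacent duplicate removal:
  Read 'd': push. Stack: d
  Read 'd': matches stack top 'd' => pop. Stack: (empty)
  Read 'd': push. Stack: d
  Read 'b': push. Stack: db
  Read 'c': push. Stack: dbc
  Read 'a': push. Stack: dbca
  Read 'e': push. Stack: dbcae
  Read 'b': push. Stack: dbcaeb
  Read 'c': push. Stack: dbcaebc
  Read 'c': matches stack top 'c' => pop. Stack: dbcaeb
  Read 'd': push. Stack: dbcaebd
Final stack: "dbcaebd" (length 7)

7


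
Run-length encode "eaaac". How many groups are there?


Input: eaaac
Scanning for consecutive runs:
  Group 1: 'e' x 1 (positions 0-0)
  Group 2: 'a' x 3 (positions 1-3)
  Group 3: 'c' x 1 (positions 4-4)
Total groups: 3

3


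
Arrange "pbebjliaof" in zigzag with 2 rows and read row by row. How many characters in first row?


Zigzag "pbebjliaof" into 2 rows:
Placing characters:
  'p' => row 0
  'b' => row 1
  'e' => row 0
  'b' => row 1
  'j' => row 0
  'l' => row 1
  'i' => row 0
  'a' => row 1
  'o' => row 0
  'f' => row 1
Rows:
  Row 0: "pejio"
  Row 1: "bblaf"
First row length: 5

5


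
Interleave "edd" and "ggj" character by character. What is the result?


Interleaving "edd" and "ggj":
  Position 0: 'e' from first, 'g' from second => "eg"
  Position 1: 'd' from first, 'g' from second => "dg"
  Position 2: 'd' from first, 'j' from second => "dj"
Result: egdgdj

egdgdj


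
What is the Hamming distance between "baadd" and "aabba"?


Comparing "baadd" and "aabba" position by position:
  Position 0: 'b' vs 'a' => differ
  Position 1: 'a' vs 'a' => same
  Position 2: 'a' vs 'b' => differ
  Position 3: 'd' vs 'b' => differ
  Position 4: 'd' vs 'a' => differ
Total differences (Hamming distance): 4

4


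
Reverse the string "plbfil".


Input: plbfil
Reading characters right to left:
  Position 5: 'l'
  Position 4: 'i'
  Position 3: 'f'
  Position 2: 'b'
  Position 1: 'l'
  Position 0: 'p'
Reversed: lifblp

lifblp


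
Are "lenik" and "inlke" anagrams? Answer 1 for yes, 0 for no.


Strings: "lenik", "inlke"
Sorted first:  eikln
Sorted second: eikln
Sorted forms match => anagrams

1


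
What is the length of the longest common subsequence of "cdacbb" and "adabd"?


LCS of "cdacbb" and "adabd"
DP table:
           a    d    a    b    d
      0    0    0    0    0    0
  c   0    0    0    0    0    0
  d   0    0    1    1    1    1
  a   0    1    1    2    2    2
  c   0    1    1    2    2    2
  b   0    1    1    2    3    3
  b   0    1    1    2    3    3
LCS length = dp[6][5] = 3

3


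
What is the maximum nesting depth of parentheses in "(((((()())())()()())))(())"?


Input: "(((((()())())()()())))(())"
Tracking depth:
  Position 0 '(': depth becomes 1
  Position 1 '(': depth becomes 2
  Position 2 '(': depth becomes 3
  Position 3 '(': depth becomes 4
  Position 4 '(': depth becomes 5
  Position 5 '(': depth becomes 6
  Position 6 ')': depth becomes 5
  Position 7 '(': depth becomes 6
  Position 8 ')': depth becomes 5
  Position 9 ')': depth becomes 4
  Position 10 '(': depth becomes 5
  Position 11 ')': depth becomes 4
  Position 12 ')': depth becomes 3
  Position 13 '(': depth becomes 4
  Position 14 ')': depth becomes 3
  Position 15 '(': depth becomes 4
  Position 16 ')': depth becomes 3
  Position 17 '(': depth becomes 4
  Position 18 ')': depth becomes 3
  Position 19 ')': depth becomes 2
  Position 20 ')': depth becomes 1
  Position 21 ')': depth becomes 0
  Position 22 '(': depth becomes 1
  Position 23 '(': depth becomes 2
  Position 24 ')': depth becomes 1
  Position 25 ')': depth becomes 0
Maximum depth reached: 6

6


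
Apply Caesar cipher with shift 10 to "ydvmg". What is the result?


Caesar cipher: shift "ydvmg" by 10
  'y' (pos 24) + 10 = pos 8 = 'i'
  'd' (pos 3) + 10 = pos 13 = 'n'
  'v' (pos 21) + 10 = pos 5 = 'f'
  'm' (pos 12) + 10 = pos 22 = 'w'
  'g' (pos 6) + 10 = pos 16 = 'q'
Result: infwq

infwq


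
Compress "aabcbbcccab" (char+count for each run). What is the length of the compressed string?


Input: aabcbbcccab
Runs:
  'a' x 2 => "a2"
  'b' x 1 => "b1"
  'c' x 1 => "c1"
  'b' x 2 => "b2"
  'c' x 3 => "c3"
  'a' x 1 => "a1"
  'b' x 1 => "b1"
Compressed: "a2b1c1b2c3a1b1"
Compressed length: 14

14


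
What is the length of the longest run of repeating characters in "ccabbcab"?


Input: "ccabbcab"
Scanning for longest run:
  Position 1 ('c'): continues run of 'c', length=2
  Position 2 ('a'): new char, reset run to 1
  Position 3 ('b'): new char, reset run to 1
  Position 4 ('b'): continues run of 'b', length=2
  Position 5 ('c'): new char, reset run to 1
  Position 6 ('a'): new char, reset run to 1
  Position 7 ('b'): new char, reset run to 1
Longest run: 'c' with length 2

2


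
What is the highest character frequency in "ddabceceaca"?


Input: ddabceceaca
Character counts:
  'a': 3
  'b': 1
  'c': 3
  'd': 2
  'e': 2
Maximum frequency: 3

3


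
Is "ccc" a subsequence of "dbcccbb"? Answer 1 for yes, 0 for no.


Check if "ccc" is a subsequence of "dbcccbb"
Greedy scan:
  Position 0 ('d'): no match needed
  Position 1 ('b'): no match needed
  Position 2 ('c'): matches sub[0] = 'c'
  Position 3 ('c'): matches sub[1] = 'c'
  Position 4 ('c'): matches sub[2] = 'c'
  Position 5 ('b'): no match needed
  Position 6 ('b'): no match needed
All 3 characters matched => is a subsequence

1


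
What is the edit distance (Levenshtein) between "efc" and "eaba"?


Computing edit distance: "efc" -> "eaba"
DP table:
           e    a    b    a
      0    1    2    3    4
  e   1    0    1    2    3
  f   2    1    1    2    3
  c   3    2    2    2    3
Edit distance = dp[3][4] = 3

3


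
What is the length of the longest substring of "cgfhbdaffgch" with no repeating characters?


Input: "cgfhbdaffgch"
Sliding window (track last position of each char):
  Position 0 ('c'): window [0,0] length 1 -- new best
  Position 1 ('g'): window [0,1] length 2 -- new best
  Position 2 ('f'): window [0,2] length 3 -- new best
  Position 3 ('h'): window [0,3] length 4 -- new best
  Position 4 ('b'): window [0,4] length 5 -- new best
  Position 5 ('d'): window [0,5] length 6 -- new best
  Position 6 ('a'): window [0,6] length 7 -- new best
  Position 7 ('f'): repeat (last at 2), move window start to 3
  Position 7 ('f'): window [3,7] length 5
  Position 8 ('f'): repeat (last at 7), move window start to 8
  Position 8 ('f'): window [8,8] length 1
  Position 9 ('g'): window [8,9] length 2
  Position 10 ('c'): window [8,10] length 3
  Position 11 ('h'): window [8,11] length 4
Longest substring with no repeats: "cgfhbda" with length 7

7


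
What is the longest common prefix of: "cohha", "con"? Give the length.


Words: cohha, con
  Position 0: all 'c' => match
  Position 1: all 'o' => match
  Position 2: ('h', 'n') => mismatch, stop
LCP = "co" (length 2)

2


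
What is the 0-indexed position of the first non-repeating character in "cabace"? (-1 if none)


Input: cabace
Character frequencies:
  'a': 2
  'b': 1
  'c': 2
  'e': 1
Scanning left to right for freq == 1:
  Position 0 ('c'): freq=2, skip
  Position 1 ('a'): freq=2, skip
  Position 2 ('b'): unique! => answer = 2

2
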